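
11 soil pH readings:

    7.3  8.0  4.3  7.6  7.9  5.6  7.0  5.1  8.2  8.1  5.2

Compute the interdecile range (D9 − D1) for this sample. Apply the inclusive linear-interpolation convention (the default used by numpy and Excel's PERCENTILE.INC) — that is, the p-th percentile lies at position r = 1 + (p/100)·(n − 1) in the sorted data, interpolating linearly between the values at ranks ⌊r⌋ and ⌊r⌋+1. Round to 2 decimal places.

3.00

Sorted: 4.3, 5.1, 5.2, 5.6, 7.0, 7.3, 7.6, 7.9, 8.0, 8.1, 8.2.
n = 11.
P10: r = 2 (integer) → 5.1.
P90: r = 10 (integer) → 8.1.
Difference: 8.1 − 5.1 = 3.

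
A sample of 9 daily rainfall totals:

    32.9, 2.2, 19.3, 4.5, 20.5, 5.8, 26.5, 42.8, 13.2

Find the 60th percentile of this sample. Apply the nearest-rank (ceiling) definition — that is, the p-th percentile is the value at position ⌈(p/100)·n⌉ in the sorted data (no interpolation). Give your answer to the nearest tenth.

20.5

Sorted: 2.2, 4.5, 5.8, 13.2, 19.3, 20.5, 26.5, 32.9, 42.8.
n = 9.
Position = ⌈60/100 · 9⌉ = ⌈5.4⌉ = 6.
The value at rank 6 is 20.5.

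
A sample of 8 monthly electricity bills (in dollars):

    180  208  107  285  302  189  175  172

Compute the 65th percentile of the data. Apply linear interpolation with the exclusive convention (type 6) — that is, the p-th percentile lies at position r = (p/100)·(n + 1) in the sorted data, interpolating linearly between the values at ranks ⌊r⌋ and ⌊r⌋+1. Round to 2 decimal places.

205.15

Sorted: 107, 172, 175, 180, 189, 208, 285, 302.
n = 8.
r = (65/100)·(8 + 1) = 5.85.
Rank 5 is 189 and rank 6 is 208.
Interpolate: 189 + 0.85·(208 − 189) = 189 + 0.85·19 = 205.15.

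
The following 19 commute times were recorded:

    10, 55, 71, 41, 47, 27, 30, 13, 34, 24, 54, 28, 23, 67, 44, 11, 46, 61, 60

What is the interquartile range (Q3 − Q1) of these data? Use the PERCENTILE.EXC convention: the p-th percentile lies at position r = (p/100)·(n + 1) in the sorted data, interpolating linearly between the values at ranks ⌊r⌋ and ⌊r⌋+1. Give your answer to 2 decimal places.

Sorted: 10, 11, 13, 23, 24, 27, 28, 30, 34, 41, 44, 46, 47, 54, 55, 60, 61, 67, 71.
n = 19.
P25: r = 5 (integer) → 24.
P75: r = 15 (integer) → 55.
Difference: 55 − 24 = 31.

31.00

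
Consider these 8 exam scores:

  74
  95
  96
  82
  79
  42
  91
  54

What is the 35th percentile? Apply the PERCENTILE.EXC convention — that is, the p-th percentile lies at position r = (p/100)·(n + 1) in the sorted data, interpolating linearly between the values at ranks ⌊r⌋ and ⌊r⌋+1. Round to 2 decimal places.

74.75

Sorted: 42, 54, 74, 79, 82, 91, 95, 96.
n = 8.
r = (35/100)·(8 + 1) = 3.15.
Rank 3 is 74 and rank 4 is 79.
Interpolate: 74 + 0.15·(79 − 74) = 74 + 0.15·5 = 74.75.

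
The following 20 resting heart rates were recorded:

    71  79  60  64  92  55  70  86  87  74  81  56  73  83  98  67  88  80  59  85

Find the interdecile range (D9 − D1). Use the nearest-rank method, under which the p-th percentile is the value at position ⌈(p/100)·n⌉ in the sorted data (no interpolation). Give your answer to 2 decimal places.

32.00

Sorted: 55, 56, 59, 60, 64, 67, 70, 71, 73, 74, 79, 80, 81, 83, 85, 86, 87, 88, 92, 98.
n = 20.
P10: rank ⌈10/100·20⌉ = 2 → 56.
P90: rank ⌈90/100·20⌉ = 18 → 88.
Difference: 88 − 56 = 32.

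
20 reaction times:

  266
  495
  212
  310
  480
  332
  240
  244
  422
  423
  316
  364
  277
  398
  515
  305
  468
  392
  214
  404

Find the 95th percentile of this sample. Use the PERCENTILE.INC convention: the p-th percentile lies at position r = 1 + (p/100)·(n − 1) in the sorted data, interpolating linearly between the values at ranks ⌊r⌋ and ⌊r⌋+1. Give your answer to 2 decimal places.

Sorted: 212, 214, 240, 244, 266, 277, 305, 310, 316, 332, 364, 392, 398, 404, 422, 423, 468, 480, 495, 515.
n = 20.
r = 1 + (95/100)·(20 − 1) = 1 + 18.05 = 19.05.
Rank 19 is 495 and rank 20 is 515.
Interpolate: 495 + 0.05·(515 − 495) = 495 + 0.05·20 = 496.

496.00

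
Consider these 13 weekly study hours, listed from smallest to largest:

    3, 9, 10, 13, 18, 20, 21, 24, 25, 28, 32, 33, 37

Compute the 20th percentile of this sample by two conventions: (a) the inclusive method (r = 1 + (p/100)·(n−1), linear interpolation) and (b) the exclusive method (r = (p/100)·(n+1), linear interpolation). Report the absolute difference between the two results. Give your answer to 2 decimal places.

1.40

n = 13.
(a) r = 3.4; between ranks 3 (10) and 4 (13): 11.2.
(b) r = 2.8; between ranks 2 (9) and 3 (10): 9.8.
|11.2 − 9.8| = 1.4.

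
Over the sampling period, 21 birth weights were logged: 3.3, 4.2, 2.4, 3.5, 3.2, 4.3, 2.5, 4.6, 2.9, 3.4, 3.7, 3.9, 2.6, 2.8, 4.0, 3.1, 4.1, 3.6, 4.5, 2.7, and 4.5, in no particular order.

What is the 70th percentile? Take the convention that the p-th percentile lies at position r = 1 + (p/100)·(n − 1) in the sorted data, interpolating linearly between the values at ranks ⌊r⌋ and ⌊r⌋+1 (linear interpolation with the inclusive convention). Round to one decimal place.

Sorted: 2.4, 2.5, 2.6, 2.7, 2.8, 2.9, 3.1, 3.2, 3.3, 3.4, 3.5, 3.6, 3.7, 3.9, 4.0, 4.1, 4.2, 4.3, 4.5, 4.5, 4.6.
n = 21.
r = 1 + (70/100)·(21 − 1) = 1 + 14 = 15.
r is an integer, so P70 is the value at rank 15: 4.0.

4.0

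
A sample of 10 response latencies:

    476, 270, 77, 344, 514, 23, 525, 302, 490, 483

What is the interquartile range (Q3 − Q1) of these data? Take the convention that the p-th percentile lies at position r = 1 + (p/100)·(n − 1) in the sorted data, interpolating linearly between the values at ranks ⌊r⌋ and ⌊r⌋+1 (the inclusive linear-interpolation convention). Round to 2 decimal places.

Sorted: 23, 77, 270, 302, 344, 476, 483, 490, 514, 525.
n = 10.
P25: r = 3.25; ranks 3–4 are 270, 302; interpolating gives 278.
P75: r = 7.75; ranks 7–8 are 483, 490; interpolating gives 488.25.
Difference: 488.25 − 278 = 210.25.

210.25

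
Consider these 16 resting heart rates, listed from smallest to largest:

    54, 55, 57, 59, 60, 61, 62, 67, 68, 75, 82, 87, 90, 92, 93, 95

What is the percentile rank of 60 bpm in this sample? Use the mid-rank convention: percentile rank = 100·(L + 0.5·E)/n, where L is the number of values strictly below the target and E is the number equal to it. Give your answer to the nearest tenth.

Count below 60: L = 4; count equal: E = 1; n = 16.
Percentile rank = 100·(4 + 0.5·1)/16 = 100·4.5/16 = 28.12.

28.1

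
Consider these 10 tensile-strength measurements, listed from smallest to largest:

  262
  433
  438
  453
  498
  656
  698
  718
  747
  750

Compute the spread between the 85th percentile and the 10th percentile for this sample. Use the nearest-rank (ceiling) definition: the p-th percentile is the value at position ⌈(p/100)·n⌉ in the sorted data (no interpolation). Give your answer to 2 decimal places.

485.00

n = 10.
P10: rank ⌈10/100·10⌉ = 1 → 262.
P85: rank ⌈85/100·10⌉ = 9 → 747.
Difference: 747 − 262 = 485.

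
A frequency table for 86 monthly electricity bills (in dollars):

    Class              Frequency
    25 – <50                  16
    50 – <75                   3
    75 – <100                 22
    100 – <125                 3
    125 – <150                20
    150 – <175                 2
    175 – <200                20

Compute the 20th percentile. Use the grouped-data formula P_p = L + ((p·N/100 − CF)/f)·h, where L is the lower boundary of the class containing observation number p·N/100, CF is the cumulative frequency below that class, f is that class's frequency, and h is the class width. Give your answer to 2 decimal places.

N = 86; target position k = 20/100 · 86 = 17.2.
Cumulative frequencies: 16, 19, 41, 44, 64, 66, 86.
Observation 17.2 falls in the class 50 – <75.
L = 50, CF = 16, f = 3, h = 25.
P20 = 50 + ((17.2 − 16)/3)·25 = 50 + 10 = 60.

60.00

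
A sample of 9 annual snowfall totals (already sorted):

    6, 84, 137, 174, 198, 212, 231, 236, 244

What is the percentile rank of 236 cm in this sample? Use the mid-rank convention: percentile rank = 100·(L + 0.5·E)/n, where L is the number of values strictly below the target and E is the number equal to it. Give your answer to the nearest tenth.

83.3

Count below 236: L = 7; count equal: E = 1; n = 9.
Percentile rank = 100·(7 + 0.5·1)/9 = 100·7.5/9 = 83.33.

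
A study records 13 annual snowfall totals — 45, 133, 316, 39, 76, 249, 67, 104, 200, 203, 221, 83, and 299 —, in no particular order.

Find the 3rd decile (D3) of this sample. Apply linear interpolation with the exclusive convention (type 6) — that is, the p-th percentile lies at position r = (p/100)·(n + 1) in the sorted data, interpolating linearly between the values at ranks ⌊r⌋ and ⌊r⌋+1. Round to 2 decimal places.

Sorted: 39, 45, 67, 76, 83, 104, 133, 200, 203, 221, 249, 299, 316.
n = 13.
r = (30/100)·(13 + 1) = 4.2.
Rank 4 is 76 and rank 5 is 83.
Interpolate: 76 + 0.2·(83 − 76) = 76 + 0.2·7 = 77.4.

77.40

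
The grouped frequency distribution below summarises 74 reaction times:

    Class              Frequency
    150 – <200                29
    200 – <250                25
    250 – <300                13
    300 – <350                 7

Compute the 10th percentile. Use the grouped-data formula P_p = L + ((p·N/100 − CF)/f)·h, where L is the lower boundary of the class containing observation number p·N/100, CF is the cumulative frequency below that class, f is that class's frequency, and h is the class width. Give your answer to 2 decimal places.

162.76

N = 74; target position k = 10/100 · 74 = 7.4.
Cumulative frequencies: 29, 54, 67, 74.
Observation 7.4 falls in the class 150 – <200.
L = 150, CF = 0, f = 29, h = 50.
P10 = 150 + ((7.4 − 0)/29)·50 = 150 + 12.7586 = 162.759.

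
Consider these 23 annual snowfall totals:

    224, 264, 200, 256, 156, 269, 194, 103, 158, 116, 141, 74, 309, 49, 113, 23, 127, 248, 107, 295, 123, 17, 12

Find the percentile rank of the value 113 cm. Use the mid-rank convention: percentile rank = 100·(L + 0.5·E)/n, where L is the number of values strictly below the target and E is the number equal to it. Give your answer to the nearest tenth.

32.6

Sorted: 12, 17, 23, 49, 74, 103, 107, 113, 116, 123, 127, 141, 156, 158, 194, 200, 224, 248, 256, 264, 269, 295, 309.
Count below 113: L = 7; count equal: E = 1; n = 23.
Percentile rank = 100·(7 + 0.5·1)/23 = 100·7.5/23 = 32.61.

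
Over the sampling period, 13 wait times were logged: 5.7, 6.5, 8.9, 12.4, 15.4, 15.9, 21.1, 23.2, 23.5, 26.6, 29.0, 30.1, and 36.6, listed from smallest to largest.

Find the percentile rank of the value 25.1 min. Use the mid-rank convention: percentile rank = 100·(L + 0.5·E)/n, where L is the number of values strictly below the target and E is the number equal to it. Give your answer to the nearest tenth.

69.2

Count below 25.1: L = 9; count equal: E = 0; n = 13.
Percentile rank = 100·(9 + 0.5·0)/13 = 100·9/13 = 69.23.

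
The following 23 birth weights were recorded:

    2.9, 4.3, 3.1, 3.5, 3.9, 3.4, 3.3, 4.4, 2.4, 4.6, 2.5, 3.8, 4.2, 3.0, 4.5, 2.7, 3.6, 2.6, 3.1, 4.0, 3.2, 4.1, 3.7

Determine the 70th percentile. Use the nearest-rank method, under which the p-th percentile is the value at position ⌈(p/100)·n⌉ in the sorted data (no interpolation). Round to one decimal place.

4.0

Sorted: 2.4, 2.5, 2.6, 2.7, 2.9, 3.0, 3.1, 3.1, 3.2, 3.3, 3.4, 3.5, 3.6, 3.7, 3.8, 3.9, 4.0, 4.1, 4.2, 4.3, 4.4, 4.5, 4.6.
n = 23.
Position = ⌈70/100 · 23⌉ = ⌈16.1⌉ = 17.
The value at rank 17 is 4.0.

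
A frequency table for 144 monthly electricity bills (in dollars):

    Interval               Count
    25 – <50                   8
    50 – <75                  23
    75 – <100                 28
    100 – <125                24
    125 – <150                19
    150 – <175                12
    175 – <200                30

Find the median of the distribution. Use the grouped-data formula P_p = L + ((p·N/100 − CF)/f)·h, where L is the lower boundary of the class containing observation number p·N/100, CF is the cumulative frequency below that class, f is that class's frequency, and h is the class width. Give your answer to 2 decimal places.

113.54

N = 144; target position k = 50/100 · 144 = 72.
Cumulative frequencies: 8, 31, 59, 83, 102, 114, 144.
Observation 72 falls in the class 100 – <125.
L = 100, CF = 59, f = 24, h = 25.
P50 = 100 + ((72 − 59)/24)·25 = 100 + 13.5417 = 113.542.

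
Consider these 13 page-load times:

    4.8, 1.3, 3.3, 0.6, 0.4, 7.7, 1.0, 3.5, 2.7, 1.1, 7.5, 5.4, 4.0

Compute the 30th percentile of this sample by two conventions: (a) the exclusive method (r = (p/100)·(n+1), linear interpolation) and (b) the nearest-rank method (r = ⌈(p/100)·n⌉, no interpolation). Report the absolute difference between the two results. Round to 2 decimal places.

Sorted: 0.4, 0.6, 1.0, 1.1, 1.3, 2.7, 3.3, 3.5, 4.0, 4.8, 5.4, 7.5, 7.7.
n = 13.
(a) r = 4.2; between ranks 4 (1.1) and 5 (1.3): 1.14.
(b) the nearest-rank method: rank 4 → 1.1.
|1.14 − 1.1| = 0.04.

0.04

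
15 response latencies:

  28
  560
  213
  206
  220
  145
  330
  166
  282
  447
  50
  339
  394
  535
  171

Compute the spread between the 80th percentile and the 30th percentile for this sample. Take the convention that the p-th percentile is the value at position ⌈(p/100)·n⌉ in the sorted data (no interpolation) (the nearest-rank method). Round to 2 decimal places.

Sorted: 28, 50, 145, 166, 171, 206, 213, 220, 282, 330, 339, 394, 447, 535, 560.
n = 15.
P30: rank ⌈30/100·15⌉ = 5 → 171.
P80: rank ⌈80/100·15⌉ = 12 → 394.
Difference: 394 − 171 = 223.

223.00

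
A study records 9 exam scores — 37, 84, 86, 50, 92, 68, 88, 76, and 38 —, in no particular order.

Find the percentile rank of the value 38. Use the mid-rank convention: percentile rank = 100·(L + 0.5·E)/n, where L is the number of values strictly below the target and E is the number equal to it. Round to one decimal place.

16.7

Sorted: 37, 38, 50, 68, 76, 84, 86, 88, 92.
Count below 38: L = 1; count equal: E = 1; n = 9.
Percentile rank = 100·(1 + 0.5·1)/9 = 100·1.5/9 = 16.67.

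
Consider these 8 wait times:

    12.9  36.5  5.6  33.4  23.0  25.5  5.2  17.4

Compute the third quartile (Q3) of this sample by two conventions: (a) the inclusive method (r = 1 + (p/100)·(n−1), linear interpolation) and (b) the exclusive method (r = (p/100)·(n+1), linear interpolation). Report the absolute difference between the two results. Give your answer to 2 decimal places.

Sorted: 5.2, 5.6, 12.9, 17.4, 23.0, 25.5, 33.4, 36.5.
n = 8.
(a) r = 6.25; between ranks 6 (25.5) and 7 (33.4): 27.475.
(b) r = 6.75; between ranks 6 (25.5) and 7 (33.4): 31.425.
|27.475 − 31.425| = 3.95.

3.95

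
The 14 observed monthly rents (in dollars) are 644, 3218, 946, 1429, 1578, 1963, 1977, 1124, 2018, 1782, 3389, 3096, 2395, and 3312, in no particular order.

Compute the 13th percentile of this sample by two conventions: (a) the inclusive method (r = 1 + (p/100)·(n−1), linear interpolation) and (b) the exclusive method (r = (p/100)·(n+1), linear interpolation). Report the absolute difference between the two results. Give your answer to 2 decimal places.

137.92

Sorted: 644, 946, 1124, 1429, 1578, 1782, 1963, 1977, 2018, 2395, 3096, 3218, 3312, 3389.
n = 14.
(a) r = 2.69; between ranks 2 (946) and 3 (1124): 1068.82.
(b) r = 1.95; between ranks 1 (644) and 2 (946): 930.9.
|1068.82 − 930.9| = 137.92.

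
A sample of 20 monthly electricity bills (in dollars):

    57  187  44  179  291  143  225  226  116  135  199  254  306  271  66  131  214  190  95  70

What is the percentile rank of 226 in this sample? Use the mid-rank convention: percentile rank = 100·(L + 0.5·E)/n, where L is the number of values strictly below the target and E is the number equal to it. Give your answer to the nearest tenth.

Sorted: 44, 57, 66, 70, 95, 116, 131, 135, 143, 179, 187, 190, 199, 214, 225, 226, 254, 271, 291, 306.
Count below 226: L = 15; count equal: E = 1; n = 20.
Percentile rank = 100·(15 + 0.5·1)/20 = 100·15.5/20 = 77.5.

77.5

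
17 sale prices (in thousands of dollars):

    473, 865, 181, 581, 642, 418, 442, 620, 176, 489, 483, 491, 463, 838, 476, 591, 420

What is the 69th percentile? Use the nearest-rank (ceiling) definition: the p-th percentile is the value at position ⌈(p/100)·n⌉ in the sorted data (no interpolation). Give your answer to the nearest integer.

581

Sorted: 176, 181, 418, 420, 442, 463, 473, 476, 483, 489, 491, 581, 591, 620, 642, 838, 865.
n = 17.
Position = ⌈69/100 · 17⌉ = ⌈11.73⌉ = 12.
The value at rank 12 is 581.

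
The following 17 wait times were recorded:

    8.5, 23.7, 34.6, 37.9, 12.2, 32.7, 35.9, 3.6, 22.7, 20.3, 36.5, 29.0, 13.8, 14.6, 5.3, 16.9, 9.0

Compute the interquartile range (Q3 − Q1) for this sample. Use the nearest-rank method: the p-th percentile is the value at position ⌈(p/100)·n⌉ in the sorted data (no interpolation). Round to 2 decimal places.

Sorted: 3.6, 5.3, 8.5, 9.0, 12.2, 13.8, 14.6, 16.9, 20.3, 22.7, 23.7, 29.0, 32.7, 34.6, 35.9, 36.5, 37.9.
n = 17.
P25: rank ⌈25/100·17⌉ = 5 → 12.2.
P75: rank ⌈75/100·17⌉ = 13 → 32.7.
Difference: 32.7 − 12.2 = 20.5.

20.50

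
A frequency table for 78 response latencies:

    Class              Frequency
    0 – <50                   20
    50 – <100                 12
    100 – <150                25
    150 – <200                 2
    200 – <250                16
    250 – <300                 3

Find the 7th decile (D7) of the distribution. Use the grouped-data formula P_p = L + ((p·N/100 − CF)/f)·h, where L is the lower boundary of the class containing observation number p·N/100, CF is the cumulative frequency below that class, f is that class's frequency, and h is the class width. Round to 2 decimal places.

N = 78; target position k = 70/100 · 78 = 54.6.
Cumulative frequencies: 20, 32, 57, 59, 75, 78.
Observation 54.6 falls in the class 100 – <150.
L = 100, CF = 32, f = 25, h = 50.
P70 = 100 + ((54.6 − 32)/25)·50 = 100 + 45.2 = 145.2.

145.20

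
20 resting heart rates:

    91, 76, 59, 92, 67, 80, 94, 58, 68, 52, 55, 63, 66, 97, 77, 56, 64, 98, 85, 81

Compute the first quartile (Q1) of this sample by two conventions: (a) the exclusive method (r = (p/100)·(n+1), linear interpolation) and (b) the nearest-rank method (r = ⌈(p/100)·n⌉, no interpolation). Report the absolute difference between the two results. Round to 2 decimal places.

1.00

Sorted: 52, 55, 56, 58, 59, 63, 64, 66, 67, 68, 76, 77, 80, 81, 85, 91, 92, 94, 97, 98.
n = 20.
(a) r = 5.25; between ranks 5 (59) and 6 (63): 60.
(b) the nearest-rank method: rank 5 → 59.
|60 − 59| = 1.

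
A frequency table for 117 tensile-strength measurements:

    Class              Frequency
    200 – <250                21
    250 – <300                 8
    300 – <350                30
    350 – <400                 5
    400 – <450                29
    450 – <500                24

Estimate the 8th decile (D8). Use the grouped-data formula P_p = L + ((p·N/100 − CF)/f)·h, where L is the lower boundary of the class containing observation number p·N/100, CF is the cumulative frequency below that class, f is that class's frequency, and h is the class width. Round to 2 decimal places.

451.25

N = 117; target position k = 80/100 · 117 = 93.6.
Cumulative frequencies: 21, 29, 59, 64, 93, 117.
Observation 93.6 falls in the class 450 – <500.
L = 450, CF = 93, f = 24, h = 50.
P80 = 450 + ((93.6 − 93)/24)·50 = 450 + 1.25 = 451.25.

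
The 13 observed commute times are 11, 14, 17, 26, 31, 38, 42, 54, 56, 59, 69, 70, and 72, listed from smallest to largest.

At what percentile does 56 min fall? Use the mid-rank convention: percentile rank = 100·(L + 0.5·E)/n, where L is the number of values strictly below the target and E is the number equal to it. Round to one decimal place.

Count below 56: L = 8; count equal: E = 1; n = 13.
Percentile rank = 100·(8 + 0.5·1)/13 = 100·8.5/13 = 65.38.

65.4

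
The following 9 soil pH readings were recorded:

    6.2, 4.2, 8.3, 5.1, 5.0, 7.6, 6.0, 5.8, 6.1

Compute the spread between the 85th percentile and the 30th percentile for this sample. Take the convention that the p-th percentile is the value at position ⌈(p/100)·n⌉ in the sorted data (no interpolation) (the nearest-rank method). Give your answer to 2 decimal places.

Sorted: 4.2, 5.0, 5.1, 5.8, 6.0, 6.1, 6.2, 7.6, 8.3.
n = 9.
P30: rank ⌈30/100·9⌉ = 3 → 5.1.
P85: rank ⌈85/100·9⌉ = 8 → 7.6.
Difference: 7.6 − 5.1 = 2.5.

2.50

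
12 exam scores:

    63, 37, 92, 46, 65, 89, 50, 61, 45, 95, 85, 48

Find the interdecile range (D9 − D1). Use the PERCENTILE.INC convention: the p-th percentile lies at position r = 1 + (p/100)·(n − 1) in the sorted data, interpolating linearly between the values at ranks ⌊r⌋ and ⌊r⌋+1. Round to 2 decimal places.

46.60

Sorted: 37, 45, 46, 48, 50, 61, 63, 65, 85, 89, 92, 95.
n = 12.
P10: r = 2.1; ranks 2–3 are 45, 46; interpolating gives 45.1.
P90: r = 10.9; ranks 10–11 are 89, 92; interpolating gives 91.7.
Difference: 91.7 − 45.1 = 46.6.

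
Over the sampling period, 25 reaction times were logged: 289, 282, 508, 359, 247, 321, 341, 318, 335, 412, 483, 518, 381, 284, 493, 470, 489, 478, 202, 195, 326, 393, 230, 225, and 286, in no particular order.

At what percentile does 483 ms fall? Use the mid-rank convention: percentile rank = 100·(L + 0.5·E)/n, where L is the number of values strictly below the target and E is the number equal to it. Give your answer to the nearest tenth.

82.0

Sorted: 195, 202, 225, 230, 247, 282, 284, 286, 289, 318, 321, 326, 335, 341, 359, 381, 393, 412, 470, 478, 483, 489, 493, 508, 518.
Count below 483: L = 20; count equal: E = 1; n = 25.
Percentile rank = 100·(20 + 0.5·1)/25 = 100·20.5/25 = 82.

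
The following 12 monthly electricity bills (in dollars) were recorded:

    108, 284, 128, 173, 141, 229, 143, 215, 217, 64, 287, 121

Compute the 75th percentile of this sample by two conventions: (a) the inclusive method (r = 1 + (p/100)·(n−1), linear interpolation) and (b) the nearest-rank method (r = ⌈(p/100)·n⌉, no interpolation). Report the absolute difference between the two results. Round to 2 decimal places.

3.00

Sorted: 64, 108, 121, 128, 141, 143, 173, 215, 217, 229, 284, 287.
n = 12.
(a) r = 9.25; between ranks 9 (217) and 10 (229): 220.
(b) the nearest-rank method: rank 9 → 217.
|220 − 217| = 3.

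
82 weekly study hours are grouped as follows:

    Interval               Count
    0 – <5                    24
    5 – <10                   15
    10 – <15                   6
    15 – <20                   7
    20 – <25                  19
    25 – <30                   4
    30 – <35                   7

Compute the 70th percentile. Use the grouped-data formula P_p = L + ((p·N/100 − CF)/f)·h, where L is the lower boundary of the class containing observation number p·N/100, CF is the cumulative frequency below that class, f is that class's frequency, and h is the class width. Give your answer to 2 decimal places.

21.42

N = 82; target position k = 70/100 · 82 = 57.4.
Cumulative frequencies: 24, 39, 45, 52, 71, 75, 82.
Observation 57.4 falls in the class 20 – <25.
L = 20, CF = 52, f = 19, h = 5.
P70 = 20 + ((57.4 − 52)/19)·5 = 20 + 1.42105 = 21.4211.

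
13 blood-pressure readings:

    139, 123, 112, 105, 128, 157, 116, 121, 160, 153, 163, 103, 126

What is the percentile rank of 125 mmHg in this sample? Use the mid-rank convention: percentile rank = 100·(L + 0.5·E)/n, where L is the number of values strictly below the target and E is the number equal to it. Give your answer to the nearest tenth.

Sorted: 103, 105, 112, 116, 121, 123, 126, 128, 139, 153, 157, 160, 163.
Count below 125: L = 6; count equal: E = 0; n = 13.
Percentile rank = 100·(6 + 0.5·0)/13 = 100·6/13 = 46.15.

46.2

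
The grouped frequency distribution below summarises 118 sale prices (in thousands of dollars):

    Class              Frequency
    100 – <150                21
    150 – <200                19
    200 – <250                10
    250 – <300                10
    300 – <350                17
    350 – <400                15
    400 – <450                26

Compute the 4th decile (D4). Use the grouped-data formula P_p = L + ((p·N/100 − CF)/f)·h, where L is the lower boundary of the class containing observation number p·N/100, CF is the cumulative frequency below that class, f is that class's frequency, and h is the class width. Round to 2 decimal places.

236.00

N = 118; target position k = 40/100 · 118 = 47.2.
Cumulative frequencies: 21, 40, 50, 60, 77, 92, 118.
Observation 47.2 falls in the class 200 – <250.
L = 200, CF = 40, f = 10, h = 50.
P40 = 200 + ((47.2 − 40)/10)·50 = 200 + 36 = 236.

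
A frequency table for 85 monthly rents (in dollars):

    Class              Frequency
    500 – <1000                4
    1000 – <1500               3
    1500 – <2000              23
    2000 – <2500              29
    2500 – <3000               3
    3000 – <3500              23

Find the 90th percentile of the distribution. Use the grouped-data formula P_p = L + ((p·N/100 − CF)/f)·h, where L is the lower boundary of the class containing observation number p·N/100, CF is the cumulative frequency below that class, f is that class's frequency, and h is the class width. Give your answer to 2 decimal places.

N = 85; target position k = 90/100 · 85 = 76.5.
Cumulative frequencies: 4, 7, 30, 59, 62, 85.
Observation 76.5 falls in the class 3000 – <3500.
L = 3000, CF = 62, f = 23, h = 500.
P90 = 3000 + ((76.5 − 62)/23)·500 = 3000 + 315.217 = 3315.22.

3315.22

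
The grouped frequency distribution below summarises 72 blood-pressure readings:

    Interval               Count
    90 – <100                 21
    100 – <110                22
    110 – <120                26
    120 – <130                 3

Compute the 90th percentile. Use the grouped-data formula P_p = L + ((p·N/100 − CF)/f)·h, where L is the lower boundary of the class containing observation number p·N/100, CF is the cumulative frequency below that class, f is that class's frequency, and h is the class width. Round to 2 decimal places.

118.38

N = 72; target position k = 90/100 · 72 = 64.8.
Cumulative frequencies: 21, 43, 69, 72.
Observation 64.8 falls in the class 110 – <120.
L = 110, CF = 43, f = 26, h = 10.
P90 = 110 + ((64.8 − 43)/26)·10 = 110 + 8.38462 = 118.385.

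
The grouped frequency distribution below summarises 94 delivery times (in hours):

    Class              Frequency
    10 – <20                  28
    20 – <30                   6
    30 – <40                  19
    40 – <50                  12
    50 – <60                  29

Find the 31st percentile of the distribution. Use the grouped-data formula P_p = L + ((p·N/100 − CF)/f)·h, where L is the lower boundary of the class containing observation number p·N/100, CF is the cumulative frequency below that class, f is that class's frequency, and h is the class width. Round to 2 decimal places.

N = 94; target position k = 31/100 · 94 = 29.14.
Cumulative frequencies: 28, 34, 53, 65, 94.
Observation 29.14 falls in the class 20 – <30.
L = 20, CF = 28, f = 6, h = 10.
P31 = 20 + ((29.14 − 28)/6)·10 = 20 + 1.9 = 21.9.

21.90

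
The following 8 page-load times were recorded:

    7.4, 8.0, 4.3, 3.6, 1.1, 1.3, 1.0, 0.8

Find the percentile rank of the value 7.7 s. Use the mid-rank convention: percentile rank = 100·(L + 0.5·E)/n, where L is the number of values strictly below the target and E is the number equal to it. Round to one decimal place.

Sorted: 0.8, 1.0, 1.1, 1.3, 3.6, 4.3, 7.4, 8.0.
Count below 7.7: L = 7; count equal: E = 0; n = 8.
Percentile rank = 100·(7 + 0.5·0)/8 = 100·7/8 = 87.5.

87.5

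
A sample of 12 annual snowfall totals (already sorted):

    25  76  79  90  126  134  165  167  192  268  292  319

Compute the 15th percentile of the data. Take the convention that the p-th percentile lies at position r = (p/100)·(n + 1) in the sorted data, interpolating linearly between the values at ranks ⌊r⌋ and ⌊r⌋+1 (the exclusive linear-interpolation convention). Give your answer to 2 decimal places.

n = 12.
r = (15/100)·(12 + 1) = 1.95.
Rank 1 is 25 and rank 2 is 76.
Interpolate: 25 + 0.95·(76 − 25) = 25 + 0.95·51 = 73.45.

73.45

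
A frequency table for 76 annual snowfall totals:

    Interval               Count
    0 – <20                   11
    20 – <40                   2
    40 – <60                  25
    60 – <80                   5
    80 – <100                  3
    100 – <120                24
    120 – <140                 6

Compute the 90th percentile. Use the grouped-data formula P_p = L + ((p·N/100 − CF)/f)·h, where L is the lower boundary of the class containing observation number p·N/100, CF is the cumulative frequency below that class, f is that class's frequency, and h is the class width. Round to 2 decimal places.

N = 76; target position k = 90/100 · 76 = 68.4.
Cumulative frequencies: 11, 13, 38, 43, 46, 70, 76.
Observation 68.4 falls in the class 100 – <120.
L = 100, CF = 46, f = 24, h = 20.
P90 = 100 + ((68.4 − 46)/24)·20 = 100 + 18.6667 = 118.667.

118.67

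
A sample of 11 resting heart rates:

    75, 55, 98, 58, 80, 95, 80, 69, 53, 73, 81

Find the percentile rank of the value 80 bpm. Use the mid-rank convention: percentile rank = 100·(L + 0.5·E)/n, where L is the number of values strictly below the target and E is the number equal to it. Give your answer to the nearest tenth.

Sorted: 53, 55, 58, 69, 73, 75, 80, 80, 81, 95, 98.
Count below 80: L = 6; count equal: E = 2; n = 11.
Percentile rank = 100·(6 + 0.5·2)/11 = 100·7/11 = 63.64.

63.6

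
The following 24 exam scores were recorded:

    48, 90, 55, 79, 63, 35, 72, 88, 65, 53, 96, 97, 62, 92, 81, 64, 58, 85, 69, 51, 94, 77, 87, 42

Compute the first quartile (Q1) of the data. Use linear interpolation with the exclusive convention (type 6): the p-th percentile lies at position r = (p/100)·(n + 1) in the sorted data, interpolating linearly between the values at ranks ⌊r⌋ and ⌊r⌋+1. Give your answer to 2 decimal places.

Sorted: 35, 42, 48, 51, 53, 55, 58, 62, 63, 64, 65, 69, 72, 77, 79, 81, 85, 87, 88, 90, 92, 94, 96, 97.
n = 24.
r = (25/100)·(24 + 1) = 6.25.
Rank 6 is 55 and rank 7 is 58.
Interpolate: 55 + 0.25·(58 − 55) = 55 + 0.25·3 = 55.75.

55.75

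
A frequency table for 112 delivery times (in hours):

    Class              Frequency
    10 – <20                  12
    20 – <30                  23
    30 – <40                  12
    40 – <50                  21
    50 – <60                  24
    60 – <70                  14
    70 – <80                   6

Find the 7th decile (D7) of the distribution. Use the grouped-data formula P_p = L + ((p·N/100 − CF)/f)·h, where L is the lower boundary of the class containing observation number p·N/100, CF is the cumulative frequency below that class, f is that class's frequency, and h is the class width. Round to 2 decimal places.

54.33

N = 112; target position k = 70/100 · 112 = 78.4.
Cumulative frequencies: 12, 35, 47, 68, 92, 106, 112.
Observation 78.4 falls in the class 50 – <60.
L = 50, CF = 68, f = 24, h = 10.
P70 = 50 + ((78.4 − 68)/24)·10 = 50 + 4.33333 = 54.3333.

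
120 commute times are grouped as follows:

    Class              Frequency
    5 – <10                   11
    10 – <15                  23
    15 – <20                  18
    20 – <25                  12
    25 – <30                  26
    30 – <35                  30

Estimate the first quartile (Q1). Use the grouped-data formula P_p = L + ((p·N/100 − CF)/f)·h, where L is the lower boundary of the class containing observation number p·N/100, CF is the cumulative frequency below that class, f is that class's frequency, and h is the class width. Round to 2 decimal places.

N = 120; target position k = 25/100 · 120 = 30.
Cumulative frequencies: 11, 34, 52, 64, 90, 120.
Observation 30 falls in the class 10 – <15.
L = 10, CF = 11, f = 23, h = 5.
P25 = 10 + ((30 − 11)/23)·5 = 10 + 4.13043 = 14.1304.

14.13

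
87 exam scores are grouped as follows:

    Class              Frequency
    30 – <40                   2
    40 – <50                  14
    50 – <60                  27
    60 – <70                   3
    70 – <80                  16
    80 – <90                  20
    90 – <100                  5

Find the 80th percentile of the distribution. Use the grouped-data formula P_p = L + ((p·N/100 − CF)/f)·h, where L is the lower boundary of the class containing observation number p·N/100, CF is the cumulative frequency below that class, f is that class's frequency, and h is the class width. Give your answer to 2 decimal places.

83.80

N = 87; target position k = 80/100 · 87 = 69.6.
Cumulative frequencies: 2, 16, 43, 46, 62, 82, 87.
Observation 69.6 falls in the class 80 – <90.
L = 80, CF = 62, f = 20, h = 10.
P80 = 80 + ((69.6 − 62)/20)·10 = 80 + 3.8 = 83.8.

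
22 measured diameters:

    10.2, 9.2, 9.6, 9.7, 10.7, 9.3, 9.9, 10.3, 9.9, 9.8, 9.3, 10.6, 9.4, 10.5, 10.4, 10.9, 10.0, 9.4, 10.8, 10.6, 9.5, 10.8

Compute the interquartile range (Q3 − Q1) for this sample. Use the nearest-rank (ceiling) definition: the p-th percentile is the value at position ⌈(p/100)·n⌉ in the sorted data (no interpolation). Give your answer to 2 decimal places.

1.10

Sorted: 9.2, 9.3, 9.3, 9.4, 9.4, 9.5, 9.6, 9.7, 9.8, 9.9, 9.9, 10.0, 10.2, 10.3, 10.4, 10.5, 10.6, 10.6, 10.7, 10.8, 10.8, 10.9.
n = 22.
P25: rank ⌈25/100·22⌉ = 6 → 9.5.
P75: rank ⌈75/100·22⌉ = 17 → 10.6.
Difference: 10.6 − 9.5 = 1.1.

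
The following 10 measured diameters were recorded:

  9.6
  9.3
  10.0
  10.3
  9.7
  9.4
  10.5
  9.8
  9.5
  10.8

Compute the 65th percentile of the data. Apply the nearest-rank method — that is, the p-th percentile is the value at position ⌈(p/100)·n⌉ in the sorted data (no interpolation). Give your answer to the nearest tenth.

10.0

Sorted: 9.3, 9.4, 9.5, 9.6, 9.7, 9.8, 10.0, 10.3, 10.5, 10.8.
n = 10.
Position = ⌈65/100 · 10⌉ = ⌈6.5⌉ = 7.
The value at rank 7 is 10.0.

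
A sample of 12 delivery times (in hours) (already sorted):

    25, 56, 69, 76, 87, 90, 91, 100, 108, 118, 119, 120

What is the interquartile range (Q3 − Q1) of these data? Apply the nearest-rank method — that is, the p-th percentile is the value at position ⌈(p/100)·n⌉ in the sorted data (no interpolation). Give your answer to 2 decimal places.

39.00

n = 12.
P25: rank ⌈25/100·12⌉ = 3 → 69.
P75: rank ⌈75/100·12⌉ = 9 → 108.
Difference: 108 − 69 = 39.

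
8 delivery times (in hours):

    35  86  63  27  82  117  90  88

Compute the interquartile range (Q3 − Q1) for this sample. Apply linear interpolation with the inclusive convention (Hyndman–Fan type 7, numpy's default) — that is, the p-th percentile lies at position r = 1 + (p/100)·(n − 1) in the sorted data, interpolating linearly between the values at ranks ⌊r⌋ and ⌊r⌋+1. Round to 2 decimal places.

Sorted: 27, 35, 63, 82, 86, 88, 90, 117.
n = 8.
P25: r = 2.75; ranks 2–3 are 35, 63; interpolating gives 56.
P75: r = 6.25; ranks 6–7 are 88, 90; interpolating gives 88.5.
Difference: 88.5 − 56 = 32.5.

32.50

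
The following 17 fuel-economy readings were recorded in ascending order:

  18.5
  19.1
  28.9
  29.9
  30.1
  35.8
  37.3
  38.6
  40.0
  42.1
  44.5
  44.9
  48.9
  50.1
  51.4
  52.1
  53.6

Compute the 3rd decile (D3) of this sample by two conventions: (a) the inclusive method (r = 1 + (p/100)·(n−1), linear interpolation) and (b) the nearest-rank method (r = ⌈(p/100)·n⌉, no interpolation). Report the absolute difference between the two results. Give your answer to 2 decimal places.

n = 17.
(a) r = 5.8; between ranks 5 (30.1) and 6 (35.8): 34.66.
(b) the nearest-rank method: rank 6 → 35.8.
|34.66 − 35.8| = 1.14.

1.14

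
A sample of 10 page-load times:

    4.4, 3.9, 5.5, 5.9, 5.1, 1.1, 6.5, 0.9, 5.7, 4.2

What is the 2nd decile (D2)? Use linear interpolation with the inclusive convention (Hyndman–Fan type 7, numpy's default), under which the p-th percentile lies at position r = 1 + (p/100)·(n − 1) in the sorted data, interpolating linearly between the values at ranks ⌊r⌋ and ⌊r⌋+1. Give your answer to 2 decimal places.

Sorted: 0.9, 1.1, 3.9, 4.2, 4.4, 5.1, 5.5, 5.7, 5.9, 6.5.
n = 10.
r = 1 + (20/100)·(10 − 1) = 1 + 1.8 = 2.8.
Rank 2 is 1.1 and rank 3 is 3.9.
Interpolate: 1.1 + 0.8·(3.9 − 1.1) = 1.1 + 0.8·2.8 = 3.34.

3.34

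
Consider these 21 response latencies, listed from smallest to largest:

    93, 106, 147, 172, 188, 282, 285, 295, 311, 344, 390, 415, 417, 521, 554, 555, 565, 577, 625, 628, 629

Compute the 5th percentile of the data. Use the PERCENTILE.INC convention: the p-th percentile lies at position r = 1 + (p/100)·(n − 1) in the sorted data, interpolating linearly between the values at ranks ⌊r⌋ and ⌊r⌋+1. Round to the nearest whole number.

106

n = 21.
r = 1 + (5/100)·(21 − 1) = 1 + 1 = 2.
r is an integer, so P5 is the value at rank 2: 106.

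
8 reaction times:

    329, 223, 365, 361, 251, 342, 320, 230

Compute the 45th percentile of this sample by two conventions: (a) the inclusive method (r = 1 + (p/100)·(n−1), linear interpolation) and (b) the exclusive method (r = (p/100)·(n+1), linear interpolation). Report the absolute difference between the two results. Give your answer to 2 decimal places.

Sorted: 223, 230, 251, 320, 329, 342, 361, 365.
n = 8.
(a) r = 4.15; between ranks 4 (320) and 5 (329): 321.35.
(b) r = 4.05; between ranks 4 (320) and 5 (329): 320.45.
|321.35 − 320.45| = 0.9.

0.90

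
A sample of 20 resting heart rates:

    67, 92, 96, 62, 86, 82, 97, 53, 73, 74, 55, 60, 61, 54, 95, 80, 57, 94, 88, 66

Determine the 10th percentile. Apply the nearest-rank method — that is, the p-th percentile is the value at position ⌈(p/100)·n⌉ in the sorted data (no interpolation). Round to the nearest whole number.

54

Sorted: 53, 54, 55, 57, 60, 61, 62, 66, 67, 73, 74, 80, 82, 86, 88, 92, 94, 95, 96, 97.
n = 20.
Position = ⌈10/100 · 20⌉ = ⌈2⌉ = 2.
The value at rank 2 is 54.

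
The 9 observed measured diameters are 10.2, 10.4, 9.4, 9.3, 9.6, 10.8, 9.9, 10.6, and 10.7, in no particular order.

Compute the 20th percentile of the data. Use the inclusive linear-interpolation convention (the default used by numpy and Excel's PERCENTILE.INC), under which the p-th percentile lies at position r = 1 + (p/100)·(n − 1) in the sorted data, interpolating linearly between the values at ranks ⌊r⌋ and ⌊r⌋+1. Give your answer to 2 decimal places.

Sorted: 9.3, 9.4, 9.6, 9.9, 10.2, 10.4, 10.6, 10.7, 10.8.
n = 9.
r = 1 + (20/100)·(9 − 1) = 1 + 1.6 = 2.6.
Rank 2 is 9.4 and rank 3 is 9.6.
Interpolate: 9.4 + 0.6·(9.6 − 9.4) = 9.4 + 0.6·0.2 = 9.52.

9.52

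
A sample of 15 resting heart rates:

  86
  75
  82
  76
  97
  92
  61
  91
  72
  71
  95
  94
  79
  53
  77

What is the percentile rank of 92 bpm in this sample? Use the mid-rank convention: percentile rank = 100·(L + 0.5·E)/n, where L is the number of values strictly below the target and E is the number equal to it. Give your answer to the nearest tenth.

Sorted: 53, 61, 71, 72, 75, 76, 77, 79, 82, 86, 91, 92, 94, 95, 97.
Count below 92: L = 11; count equal: E = 1; n = 15.
Percentile rank = 100·(11 + 0.5·1)/15 = 100·11.5/15 = 76.67.

76.7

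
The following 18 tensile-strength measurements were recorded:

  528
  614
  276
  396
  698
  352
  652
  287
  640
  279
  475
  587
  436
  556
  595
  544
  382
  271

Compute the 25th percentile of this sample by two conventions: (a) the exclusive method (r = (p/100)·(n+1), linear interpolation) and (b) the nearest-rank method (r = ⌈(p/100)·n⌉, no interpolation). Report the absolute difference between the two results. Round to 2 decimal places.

Sorted: 271, 276, 279, 287, 352, 382, 396, 436, 475, 528, 544, 556, 587, 595, 614, 640, 652, 698.
n = 18.
(a) r = 4.75; between ranks 4 (287) and 5 (352): 335.75.
(b) the nearest-rank method: rank 5 → 352.
|335.75 − 352| = 16.25.

16.25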